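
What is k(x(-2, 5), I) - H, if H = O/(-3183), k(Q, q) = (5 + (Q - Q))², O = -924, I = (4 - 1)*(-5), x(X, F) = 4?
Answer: 26217/1061 ≈ 24.710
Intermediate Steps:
I = -15 (I = 3*(-5) = -15)
k(Q, q) = 25 (k(Q, q) = (5 + 0)² = 5² = 25)
H = 308/1061 (H = -924/(-3183) = -924*(-1/3183) = 308/1061 ≈ 0.29029)
k(x(-2, 5), I) - H = 25 - 1*308/1061 = 25 - 308/1061 = 26217/1061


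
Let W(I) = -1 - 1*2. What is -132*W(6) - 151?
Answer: 245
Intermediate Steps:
W(I) = -3 (W(I) = -1 - 2 = -3)
-132*W(6) - 151 = -132*(-3) - 151 = 396 - 151 = 245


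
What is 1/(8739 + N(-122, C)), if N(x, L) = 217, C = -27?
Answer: 1/8956 ≈ 0.00011166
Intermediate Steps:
1/(8739 + N(-122, C)) = 1/(8739 + 217) = 1/8956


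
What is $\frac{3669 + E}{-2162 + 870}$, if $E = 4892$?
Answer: $- \frac{8561}{1292} \approx -6.6262$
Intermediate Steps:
$\frac{3669 + E}{-2162 + 870} = \frac{3669 + 4892}{-2162 + 870} = \frac{8561}{-1292} = 8561 \left(- \frac{1}{1292}\right) = - \frac{8561}{1292}$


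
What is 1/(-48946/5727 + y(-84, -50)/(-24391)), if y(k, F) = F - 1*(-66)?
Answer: -139687257/1193933518 ≈ -0.11700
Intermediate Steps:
y(k, F) = 66 + F (y(k, F) = F + 66 = 66 + F)
1/(-48946/5727 + y(-84, -50)/(-24391)) = 1/(-48946/5727 + (66 - 50)/(-24391)) = 1/(-48946*1/5727 + 16*(-1/24391)) = 1/(-48946/5727 - 16/24391) = 1/(-1193933518/139687257) = -139687257/1193933518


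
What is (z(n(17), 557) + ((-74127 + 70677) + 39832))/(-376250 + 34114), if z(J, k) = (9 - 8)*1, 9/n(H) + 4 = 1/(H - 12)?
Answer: -36383/342136 ≈ -0.10634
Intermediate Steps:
n(H) = 9/(-4 + 1/(-12 + H)) (n(H) = 9/(-4 + 1/(H - 12)) = 9/(-4 + 1/(-12 + H)))
z(J, k) = 1 (z(J, k) = 1*1 = 1)
(z(n(17), 557) + ((-74127 + 70677) + 39832))/(-376250 + 34114) = (1 + ((-74127 + 70677) + 39832))/(-376250 + 34114) = (1 + (-3450 + 39832))/(-342136) = (1 + 36382)*(-1/342136) = 36383*(-1/342136) = -36383/342136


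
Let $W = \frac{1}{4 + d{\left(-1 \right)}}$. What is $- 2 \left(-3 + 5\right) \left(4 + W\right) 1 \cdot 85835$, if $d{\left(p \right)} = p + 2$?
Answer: $-1442028$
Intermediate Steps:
$d{\left(p \right)} = 2 + p$
$W = \frac{1}{5}$ ($W = \frac{1}{4 + \left(2 - 1\right)} = \frac{1}{4 + 1} = \frac{1}{5} \approx 0.2$)
$- 2 \left(-3 + 5\right) \left(4 + W\right) 1 \cdot 85835 = - 2 \left(-3 + 5\right) \left(4 + \frac{1}{5}\right) 1 \cdot 85835 = - 2 \cdot 2 \cdot \frac{21}{5} \cdot 1 \cdot 85835 = \left(-2\right) \frac{42}{5} \cdot 1 \cdot 85835 = \left(- \frac{84}{5}\right) 1 \cdot 85835 = \left(- \frac{84}{5}\right) 85835 = -1442028$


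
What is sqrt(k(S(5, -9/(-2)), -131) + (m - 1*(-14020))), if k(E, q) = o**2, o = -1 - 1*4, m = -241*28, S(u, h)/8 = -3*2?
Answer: sqrt(7297) ≈ 85.422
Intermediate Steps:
S(u, h) = -48 (S(u, h) = 8*(-3*2) = 8*(-6) = -48)
m = -6748
o = -5 (o = -1 - 4 = -5)
k(E, q) = 25 (k(E, q) = (-5)**2 = 25)
sqrt(k(S(5, -9/(-2)), -131) + (m - 1*(-14020))) = sqrt(25 + (-6748 - 1*(-14020))) = sqrt(25 + (-6748 + 14020)) = sqrt(25 + 7272) = sqrt(7297)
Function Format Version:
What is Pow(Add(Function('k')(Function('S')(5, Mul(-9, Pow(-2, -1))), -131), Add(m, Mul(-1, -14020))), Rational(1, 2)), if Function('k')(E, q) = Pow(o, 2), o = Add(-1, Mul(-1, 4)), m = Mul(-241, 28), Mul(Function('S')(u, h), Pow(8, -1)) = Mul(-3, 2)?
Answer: Pow(7297, Rational(1, 2)) ≈ 85.422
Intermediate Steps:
Function('S')(u, h) = -48 (Function('S')(u, h) = Mul(8, Mul(-3, 2)) = Mul(8, -6) = -48)
m = -6748
o = -5 (o = Add(-1, -4) = -5)
Function('k')(E, q) = 25 (Function('k')(E, q) = Pow(-5, 2) = 25)
Pow(Add(Function('k')(Function('S')(5, Mul(-9, Pow(-2, -1))), -131), Add(m, Mul(-1, -14020))), Rational(1, 2)) = Pow(Add(25, Add(-6748, Mul(-1, -14020))), Rational(1, 2)) = Pow(Add(25, Add(-6748, 14020)), Rational(1, 2)) = Pow(Add(25, 7272), Rational(1, 2)) = Pow(7297, Rational(1, 2))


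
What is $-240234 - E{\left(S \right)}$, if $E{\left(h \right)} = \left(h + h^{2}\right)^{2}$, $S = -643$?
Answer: $-170409033870$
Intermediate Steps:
$-240234 - E{\left(S \right)} = -240234 - \left(-643\right)^{2} \left(1 - 643\right)^{2} = -240234 - 413449 \left(-642\right)^{2} = -240234 - 413449 \cdot 412164 = -240234 - 170408793636 = -170409033870$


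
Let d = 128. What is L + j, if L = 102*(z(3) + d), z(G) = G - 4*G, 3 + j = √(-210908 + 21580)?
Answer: 12135 + 4*I*√11833 ≈ 12135.0 + 435.12*I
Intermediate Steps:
j = -3 + 4*I*√11833 (j = -3 + √(-210908 + 21580) = -3 + √(-189328) = -3 + 4*I*√11833 ≈ -3.0 + 435.12*I)
z(G) = -3*G
L = 12138 (L = 102*(-3*3 + 128) = 102*(-9 + 128) = 102*119 = 12138)
L + j = 12138 + (-3 + 4*I*√11833) = 12135 + 4*I*√11833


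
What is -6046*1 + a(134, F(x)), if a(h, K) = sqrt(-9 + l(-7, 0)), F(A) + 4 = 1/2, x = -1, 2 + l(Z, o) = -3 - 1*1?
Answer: -6046 + I*sqrt(15) ≈ -6046.0 + 3.873*I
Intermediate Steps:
l(Z, o) = -6 (l(Z, o) = -2 + (-3 - 1*1) = -2 + (-3 - 1) = -2 - 4 = -6)
F(A) = -7/2 (F(A) = -4 + 1/2 = -7/2)
a(h, K) = I*sqrt(15) (a(h, K) = sqrt(-9 - 6) = sqrt(-15) = I*sqrt(15))
-6046*1 + a(134, F(x)) = -6046*1 + I*sqrt(15) = -6046 + I*sqrt(15)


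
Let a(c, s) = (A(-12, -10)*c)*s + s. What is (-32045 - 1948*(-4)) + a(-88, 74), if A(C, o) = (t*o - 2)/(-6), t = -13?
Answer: 344231/3 ≈ 1.1474e+5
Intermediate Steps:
A(C, o) = 1/3 + 13*o/6 (A(C, o) = (-13*o - 2)/(-6) = (-2 - 13*o)*(-1/6) = 1/3 + 13*o/6)
a(c, s) = s - 64*c*s/3 (a(c, s) = ((1/3 + (13/6)*(-10))*c)*s + s = ((1/3 - 65/3)*c)*s + s = (-64*c/3)*s + s = -64*c*s/3 + s = s - 64*c*s/3)
(-32045 - 1948*(-4)) + a(-88, 74) = (-32045 - 1948*(-4)) + (1/3)*74*(3 - 64*(-88)) = (-32045 + 7792) + (1/3)*74*(3 + 5632) = -24253 + (1/3)*74*5635 = -24253 + 416990/3 = 344231/3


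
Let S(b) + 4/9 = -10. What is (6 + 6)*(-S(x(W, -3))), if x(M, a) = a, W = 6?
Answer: 376/3 ≈ 125.33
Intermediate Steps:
S(b) = -94/9 (S(b) = -4/9 - 10 = -94/9)
(6 + 6)*(-S(x(W, -3))) = (6 + 6)*(-1*(-94/9)) = 12*(94/9) = 376/3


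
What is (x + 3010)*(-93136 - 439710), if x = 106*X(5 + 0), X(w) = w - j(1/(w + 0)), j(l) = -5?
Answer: -2168683220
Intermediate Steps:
X(w) = 5 + w (X(w) = w - 1*(-5) = w + 5 = 5 + w)
x = 1060 (x = 106*(5 + (5 + 0)) = 106*(5 + 5) = 106*10 = 1060)
(x + 3010)*(-93136 - 439710) = (1060 + 3010)*(-93136 - 439710) = 4070*(-532846) = -2168683220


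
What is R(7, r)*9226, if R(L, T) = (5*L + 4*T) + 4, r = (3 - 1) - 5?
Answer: 249102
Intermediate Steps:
r = -3 (r = 2 - 5 = -3)
R(L, T) = 4 + 4*T + 5*L (R(L, T) = (4*T + 5*L) + 4 = 4 + 4*T + 5*L)
R(7, r)*9226 = (4 + 4*(-3) + 5*7)*9226 = (4 - 12 + 35)*9226 = 27*9226 = 249102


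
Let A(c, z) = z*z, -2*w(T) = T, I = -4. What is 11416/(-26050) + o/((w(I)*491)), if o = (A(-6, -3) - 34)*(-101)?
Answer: 27282869/12790550 ≈ 2.1330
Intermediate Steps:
w(T) = -T/2
A(c, z) = z²
o = 2525 (o = ((-3)² - 34)*(-101) = (9 - 34)*(-101) = -25*(-101) = 2525)
11416/(-26050) + o/((w(I)*491)) = 11416/(-26050) + 2525/((-½*(-4)*491)) = 11416*(-1/26050) + 2525/((2*491)) = -5708/13025 + 2525/982 = 27282869/12790550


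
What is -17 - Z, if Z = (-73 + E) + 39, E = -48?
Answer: 65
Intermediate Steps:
Z = -82 (Z = (-73 - 48) + 39 = -121 + 39 = -82)
-17 - Z = -17 - 1*(-82) = -17 + 82 = 65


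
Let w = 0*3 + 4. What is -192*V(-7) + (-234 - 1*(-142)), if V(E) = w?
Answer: -860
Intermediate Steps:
w = 4 (w = 0 + 4 = 4)
V(E) = 4
-192*V(-7) + (-234 - 1*(-142)) = -192*4 + (-234 - 1*(-142)) = -768 + (-234 + 142) = -768 - 92 = -860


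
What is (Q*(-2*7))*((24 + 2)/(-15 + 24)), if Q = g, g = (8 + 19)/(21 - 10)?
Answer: -1092/11 ≈ -99.273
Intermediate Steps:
g = 27/11 ≈ 2.4545
Q = 27/11 ≈ 2.4545
(Q*(-2*7))*((24 + 2)/(-15 + 24)) = (27*(-2*7)/11)*((24 + 2)/(-15 + 24)) = ((27/11)*(-14))*(26/9) = -9828/(11*9) = -378/11*26/9 = -1092/11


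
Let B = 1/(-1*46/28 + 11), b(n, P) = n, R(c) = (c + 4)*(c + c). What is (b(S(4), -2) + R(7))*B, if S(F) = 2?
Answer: 2184/131 ≈ 16.672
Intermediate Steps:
R(c) = 2*c*(4 + c) (R(c) = (4 + c)*(2*c) = 2*c*(4 + c))
B = 14/131 (B = 1/(-46*1/28 + 11) = 1/(-23/14 + 11) = 1/(131/14) = 14/131 ≈ 0.10687)
(b(S(4), -2) + R(7))*B = (2 + 2*7*(4 + 7))*(14/131) = (2 + 2*7*11)*(14/131) = (2 + 154)*(14/131) = 156*(14/131) = 2184/131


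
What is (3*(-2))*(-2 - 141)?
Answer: 858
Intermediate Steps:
(3*(-2))*(-2 - 141) = -6*(-143) = 858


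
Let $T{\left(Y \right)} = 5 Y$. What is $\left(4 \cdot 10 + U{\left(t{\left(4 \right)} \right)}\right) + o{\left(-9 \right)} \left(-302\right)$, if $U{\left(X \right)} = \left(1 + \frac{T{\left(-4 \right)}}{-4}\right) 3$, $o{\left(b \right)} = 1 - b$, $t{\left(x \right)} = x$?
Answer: $-2962$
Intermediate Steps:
$U{\left(X \right)} = 18$ ($U{\left(X \right)} = \left(1 + \frac{5 \left(-4\right)}{-4}\right) 3 = \left(1 - -5\right) 3 = \left(1 + 5\right) 3 = 6 \cdot 3 = 18$)
$\left(4 \cdot 10 + U{\left(t{\left(4 \right)} \right)}\right) + o{\left(-9 \right)} \left(-302\right) = \left(4 \cdot 10 + 18\right) + \left(1 - -9\right) \left(-302\right) = \left(40 + 18\right) + \left(1 + 9\right) \left(-302\right) = 58 + 10 \left(-302\right) = 58 - 3020 = -2962$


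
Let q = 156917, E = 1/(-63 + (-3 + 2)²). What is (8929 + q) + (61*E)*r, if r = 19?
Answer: 10281293/62 ≈ 1.6583e+5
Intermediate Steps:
E = -1/62 (E = 1/(-63 + (-1)²) = 1/(-63 + 1) = 1/(-62) = -1/62 ≈ -0.016129)
(8929 + q) + (61*E)*r = (8929 + 156917) + (61*(-1/62))*19 = 165846 - 61/62*19 = 165846 - 1159/62 = 10281293/62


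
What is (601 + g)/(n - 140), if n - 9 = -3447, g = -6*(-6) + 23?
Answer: -330/1789 ≈ -0.18446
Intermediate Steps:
g = 59 (g = 36 + 23 = 59)
n = -3438 (n = 9 - 3447 = -3438)
(601 + g)/(n - 140) = (601 + 59)/(-3438 - 140) = 660/(-3578) = 660*(-1/3578) = -330/1789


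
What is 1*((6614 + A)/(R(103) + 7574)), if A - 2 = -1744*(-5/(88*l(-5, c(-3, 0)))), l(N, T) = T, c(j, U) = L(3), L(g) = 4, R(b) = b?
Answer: 16233/18766 ≈ 0.86502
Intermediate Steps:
c(j, U) = 4
A = 589/22 (A = 2 - 1744/((22*4)*(-12/15)) = 2 - 1744/(88*(-12*1/15)) = 2 - 1744/(88*(-⅘)) = 2 - 1744/(-352/5) = 2 - 1744*(-5/352) = 2 + 545/22 = 589/22 ≈ 26.773)
1*((6614 + A)/(R(103) + 7574)) = 1*((6614 + 589/22)/(103 + 7574)) = 1*((146097/22)/7677) = 1*((146097/22)*(1/7677)) = 1*(16233/18766) = 16233/18766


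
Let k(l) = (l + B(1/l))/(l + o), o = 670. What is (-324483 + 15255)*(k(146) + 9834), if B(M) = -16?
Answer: -103393912153/34 ≈ -3.0410e+9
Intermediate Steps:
k(l) = (-16 + l)/(670 + l) (k(l) = (l - 16)/(l + 670) = (-16 + l)/(670 + l))
(-324483 + 15255)*(k(146) + 9834) = (-324483 + 15255)*((-16 + 146)/(670 + 146) + 9834) = -309228*(130/816 + 9834) = -309228*((1/816)*130 + 9834) = -309228*(65/408 + 9834) = -309228*4012337/408 = -103393912153/34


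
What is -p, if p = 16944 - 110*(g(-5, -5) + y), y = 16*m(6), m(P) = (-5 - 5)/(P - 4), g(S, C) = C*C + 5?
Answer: -22444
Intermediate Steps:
g(S, C) = 5 + C² (g(S, C) = C² + 5 = 5 + C²)
m(P) = -10/(-4 + P)
y = -80 (y = 16*(-10/(-4 + 6)) = 16*(-10/2) = 16*(-10*½) = 16*(-5) = -80)
p = 22444 (p = 16944 - 110*((5 + (-5)²) - 80) = 16944 - 110*((5 + 25) - 80) = 16944 - 110*(30 - 80) = 16944 - 110*(-50) = 16944 - 1*(-5500) = 16944 + 5500 = 22444)
-p = -1*22444 = -22444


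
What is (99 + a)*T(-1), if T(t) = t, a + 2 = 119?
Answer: -216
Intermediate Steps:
a = 117 (a = -2 + 119 = 117)
(99 + a)*T(-1) = (99 + 117)*(-1) = 216*(-1) = -216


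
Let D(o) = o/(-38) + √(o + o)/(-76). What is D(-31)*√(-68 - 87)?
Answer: I*√155*(62 - I*√62)/76 ≈ 1.2899 + 10.156*I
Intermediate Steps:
D(o) = -o/38 - √2*√o/76 (D(o) = o*(-1/38) + √(2*o)*(-1/76) = -o/38 + (√2*√o)*(-1/76) = -o/38 - √2*√o/76)
D(-31)*√(-68 - 87) = (-1/38*(-31) - √2*√(-31)/76)*√(-68 - 87) = (31/38 - √2*I*√31/76)*√(-155) = (31/38 - I*√62/76)*(I*√155) = I*√155*(31/38 - I*√62/76)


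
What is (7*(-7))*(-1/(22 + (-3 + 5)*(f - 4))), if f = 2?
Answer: 49/18 ≈ 2.7222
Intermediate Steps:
(7*(-7))*(-1/(22 + (-3 + 5)*(f - 4))) = (7*(-7))*(-1/(22 + (-3 + 5)*(2 - 4))) = -(-49)/(22 + 2*(-2)) = -(-49)/(22 - 4) = -(-49)/18 = -49*(-1/18) = 49/18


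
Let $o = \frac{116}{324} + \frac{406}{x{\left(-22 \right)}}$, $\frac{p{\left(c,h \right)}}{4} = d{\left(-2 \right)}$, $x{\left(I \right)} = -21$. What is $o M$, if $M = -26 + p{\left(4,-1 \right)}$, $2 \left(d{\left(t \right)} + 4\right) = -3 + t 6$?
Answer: $\frac{12296}{9} \approx 1366.2$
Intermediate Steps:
$d{\left(t \right)} = - \frac{11}{2} + 3 t$ ($d{\left(t \right)} = -4 + \frac{-3 + t 6}{2} = -4 + \frac{-3 + 6 t}{2} = -4 + \left(- \frac{3}{2} + 3 t\right) = - \frac{11}{2} + 3 t$)
$p{\left(c,h \right)} = -46$ ($p{\left(c,h \right)} = 4 \left(- \frac{11}{2} + 3 \left(-2\right)\right) = 4 \left(- \frac{11}{2} - 6\right) = 4 \left(- \frac{23}{2}\right) = -46$)
$M = -72$ ($M = -26 - 46 = -72$)
$o = - \frac{1537}{81}$ ($o = \frac{116}{324} + \frac{406}{-21} = 116 \cdot \frac{1}{324} + 406 \left(- \frac{1}{21}\right) = \frac{29}{81} - \frac{58}{3} = - \frac{1537}{81} \approx -18.975$)
$o M = \left(- \frac{1537}{81}\right) \left(-72\right) = \frac{12296}{9}$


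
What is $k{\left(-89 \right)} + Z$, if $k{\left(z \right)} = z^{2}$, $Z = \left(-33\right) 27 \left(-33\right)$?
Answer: $37324$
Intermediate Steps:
$Z = 29403$ ($Z = \left(-891\right) \left(-33\right) = 29403$)
$k{\left(-89 \right)} + Z = \left(-89\right)^{2} + 29403 = 7921 + 29403 = 37324$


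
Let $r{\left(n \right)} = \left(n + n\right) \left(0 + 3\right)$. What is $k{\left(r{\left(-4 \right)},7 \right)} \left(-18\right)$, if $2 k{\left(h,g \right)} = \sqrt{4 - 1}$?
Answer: $- 9 \sqrt{3} \approx -15.588$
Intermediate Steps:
$r{\left(n \right)} = 6 n$ ($r{\left(n \right)} = 2 n 3 = 6 n$)
$k{\left(h,g \right)} = \frac{\sqrt{3}}{2}$ ($k{\left(h,g \right)} = \frac{\sqrt{4 - 1}}{2} = \frac{\sqrt{3}}{2}$)
$k{\left(r{\left(-4 \right)},7 \right)} \left(-18\right) = \frac{\sqrt{3}}{2} \left(-18\right) = - 9 \sqrt{3}$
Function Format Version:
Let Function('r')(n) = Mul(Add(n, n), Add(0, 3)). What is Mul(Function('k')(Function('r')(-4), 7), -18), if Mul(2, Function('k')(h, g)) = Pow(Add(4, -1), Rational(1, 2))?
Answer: Mul(-9, Pow(3, Rational(1, 2))) ≈ -15.588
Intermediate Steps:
Function('r')(n) = Mul(6, n) (Function('r')(n) = Mul(Mul(2, n), 3) = Mul(6, n))
Function('k')(h, g) = Mul(Rational(1, 2), Pow(3, Rational(1, 2))) (Function('k')(h, g) = Mul(Rational(1, 2), Pow(Add(4, -1), Rational(1, 2))) = Mul(Rational(1, 2), Pow(3, Rational(1, 2))))
Mul(Function('k')(Function('r')(-4), 7), -18) = Mul(Mul(Rational(1, 2), Pow(3, Rational(1, 2))), -18) = Mul(-9, Pow(3, Rational(1, 2)))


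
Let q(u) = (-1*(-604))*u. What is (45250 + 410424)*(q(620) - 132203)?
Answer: 110399329698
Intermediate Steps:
q(u) = 604*u
(45250 + 410424)*(q(620) - 132203) = (45250 + 410424)*(604*620 - 132203) = 455674*(374480 - 132203) = 455674*242277 = 110399329698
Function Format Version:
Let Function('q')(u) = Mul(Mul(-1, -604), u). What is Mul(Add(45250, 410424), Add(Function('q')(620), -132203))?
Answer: 110399329698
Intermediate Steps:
Function('q')(u) = Mul(604, u)
Mul(Add(45250, 410424), Add(Function('q')(620), -132203)) = Mul(Add(45250, 410424), Add(Mul(604, 620), -132203)) = Mul(455674, Add(374480, -132203)) = Mul(455674, 242277) = 110399329698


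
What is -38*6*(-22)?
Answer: 5016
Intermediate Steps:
-38*6*(-22) = -228*(-22) = 5016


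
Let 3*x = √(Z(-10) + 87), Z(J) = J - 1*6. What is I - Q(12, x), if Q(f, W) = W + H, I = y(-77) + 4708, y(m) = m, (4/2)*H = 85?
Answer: 9177/2 - √71/3 ≈ 4585.7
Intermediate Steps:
Z(J) = -6 + J (Z(J) = J - 6 = -6 + J)
H = 85/2 (H = (½)*85 = 85/2 ≈ 42.500)
I = 4631 (I = -77 + 4708 = 4631)
x = √71/3 (x = √((-6 - 10) + 87)/3 = √(-16 + 87)/3 = √71/3 ≈ 2.8087)
Q(f, W) = 85/2 + W (Q(f, W) = W + 85/2 = 85/2 + W)
I - Q(12, x) = 4631 - (85/2 + √71/3) = 4631 + (-85/2 - √71/3) = 9177/2 - √71/3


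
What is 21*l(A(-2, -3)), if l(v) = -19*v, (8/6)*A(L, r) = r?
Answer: 3591/4 ≈ 897.75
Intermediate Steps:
A(L, r) = 3*r/4
21*l(A(-2, -3)) = 21*(-57*(-3)/4) = 21*(-19*(-9/4)) = 21*(171/4) = 3591/4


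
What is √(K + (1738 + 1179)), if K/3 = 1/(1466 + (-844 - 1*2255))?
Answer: √7778726914/1633 ≈ 54.009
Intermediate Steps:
K = -3/1633 (K = 3/(1466 + (-844 - 1*2255)) = 3/(1466 + (-844 - 2255)) = 3/(1466 - 3099) = 3/(-1633) = 3*(-1/1633) = -3/1633 ≈ -0.0018371)
√(K + (1738 + 1179)) = √(-3/1633 + (1738 + 1179)) = √(-3/1633 + 2917) = √(4763458/1633) = √7778726914/1633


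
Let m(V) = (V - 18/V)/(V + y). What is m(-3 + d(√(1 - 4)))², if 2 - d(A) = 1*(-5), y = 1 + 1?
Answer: 1/144 ≈ 0.0069444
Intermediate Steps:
y = 2
d(A) = 7 (d(A) = 2 - (-5) = 2 - 1*(-5) = 2 + 5 = 7)
m(V) = (V - 18/V)/(2 + V) (m(V) = (V - 18/V)/(V + 2) = (V - 18/V)/(2 + V))
m(-3 + d(√(1 - 4)))² = ((-18 + (-3 + 7)²)/((-3 + 7)*(2 + (-3 + 7))))² = ((-18 + 4²)/(4*(2 + 4)))² = ((¼)*(-18 + 16)/6)² = ((¼)*(⅙)*(-2))² = (-1/12)² = 1/144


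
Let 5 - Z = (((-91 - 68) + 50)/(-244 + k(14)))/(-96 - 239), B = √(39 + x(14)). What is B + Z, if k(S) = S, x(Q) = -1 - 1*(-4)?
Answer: 385359/77050 + √42 ≈ 11.482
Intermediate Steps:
x(Q) = 3 (x(Q) = -1 + 4 = 3)
B = √42 (B = √(39 + 3) = √42 ≈ 6.4807)
Z = 385359/77050 (Z = 5 - ((-91 - 68) + 50)/(-244 + 14)/(-96 - 239) = 5 - (-159 + 50)/(-230)/(-335) = 5 - (-109*(-1/230))*(-1)/335 = 5 - 109*(-1)/(230*335) = 5 - 1*(-109/77050) = 5 + 109/77050 = 385359/77050 ≈ 5.0014)
B + Z = √42 + 385359/77050 = 385359/77050 + √42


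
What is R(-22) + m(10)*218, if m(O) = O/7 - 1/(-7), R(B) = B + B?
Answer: 2090/7 ≈ 298.57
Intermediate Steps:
R(B) = 2*B
m(O) = 1/7 + O/7 (m(O) = O*(1/7) - 1*(-1/7) = O/7 + 1/7 = 1/7 + O/7)
R(-22) + m(10)*218 = 2*(-22) + (1/7 + (1/7)*10)*218 = -44 + (1/7 + 10/7)*218 = -44 + (11/7)*218 = -44 + 2398/7 = 2090/7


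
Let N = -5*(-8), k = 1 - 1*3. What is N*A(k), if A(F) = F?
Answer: -80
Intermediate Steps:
k = -2 (k = 1 - 3 = -2)
N = 40
N*A(k) = 40*(-2) = -80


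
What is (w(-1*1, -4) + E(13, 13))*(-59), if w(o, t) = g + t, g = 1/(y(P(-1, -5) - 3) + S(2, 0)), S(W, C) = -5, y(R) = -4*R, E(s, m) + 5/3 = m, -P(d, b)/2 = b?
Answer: -14219/33 ≈ -430.88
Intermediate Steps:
P(d, b) = -2*b
E(s, m) = -5/3 + m
g = -1/33 (g = 1/(-4*(-2*(-5) - 3) - 5) = 1/(-4*(10 - 3) - 5) = 1/(-4*7 - 5) = 1/(-28 - 5) = 1/(-33) = -1/33 ≈ -0.030303)
w(o, t) = -1/33 + t
(w(-1*1, -4) + E(13, 13))*(-59) = ((-1/33 - 4) + (-5/3 + 13))*(-59) = (-133/33 + 34/3)*(-59) = (241/33)*(-59) = -14219/33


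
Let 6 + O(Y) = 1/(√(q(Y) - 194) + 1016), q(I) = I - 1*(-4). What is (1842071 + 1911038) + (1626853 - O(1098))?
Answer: 1387154808962/257837 + √227/515674 ≈ 5.3800e+6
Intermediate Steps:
q(I) = 4 + I (q(I) = I + 4 = 4 + I)
O(Y) = -6 + 1/(1016 + √(-190 + Y)) (O(Y) = -6 + 1/(√((4 + Y) - 194) + 1016) = -6 + 1/(√(-190 + Y) + 1016) = -6 + 1/(1016 + √(-190 + Y)))
(1842071 + 1911038) + (1626853 - O(1098)) = (1842071 + 1911038) + (1626853 - (-6095 - 6*√(-190 + 1098))/(1016 + √(-190 + 1098))) = 3753109 + (1626853 - (-6095 - 12*√227)/(1016 + √908)) = 3753109 + (1626853 - (-6095 - 12*√227)/(1016 + 2*√227)) = 5379962 - (-6095 - 12*√227)/(1016 + 2*√227)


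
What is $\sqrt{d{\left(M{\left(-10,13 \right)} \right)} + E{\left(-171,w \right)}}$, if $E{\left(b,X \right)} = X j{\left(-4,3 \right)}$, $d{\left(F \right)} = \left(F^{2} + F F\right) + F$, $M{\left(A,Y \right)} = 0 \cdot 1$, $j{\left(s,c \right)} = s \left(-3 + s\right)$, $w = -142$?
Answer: $2 i \sqrt{994} \approx 63.056 i$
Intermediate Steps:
$M{\left(A,Y \right)} = 0$
$d{\left(F \right)} = F + 2 F^{2}$ ($d{\left(F \right)} = \left(F^{2} + F^{2}\right) + F = 2 F^{2} + F = F + 2 F^{2}$)
$E{\left(b,X \right)} = 28 X$ ($E{\left(b,X \right)} = X \left(- 4 \left(-3 - 4\right)\right) = X \left(\left(-4\right) \left(-7\right)\right) = X 28 = 28 X$)
$\sqrt{d{\left(M{\left(-10,13 \right)} \right)} + E{\left(-171,w \right)}} = \sqrt{0 \left(1 + 2 \cdot 0\right) + 28 \left(-142\right)} = \sqrt{0 \left(1 + 0\right) - 3976} = \sqrt{0 \cdot 1 - 3976} = \sqrt{0 - 3976} = \sqrt{-3976} = 2 i \sqrt{994}$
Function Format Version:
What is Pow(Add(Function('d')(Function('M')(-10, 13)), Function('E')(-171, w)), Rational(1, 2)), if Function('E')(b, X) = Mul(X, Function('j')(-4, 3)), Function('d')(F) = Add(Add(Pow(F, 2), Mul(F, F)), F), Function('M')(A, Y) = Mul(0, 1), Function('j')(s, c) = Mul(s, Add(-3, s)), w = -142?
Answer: Mul(2, I, Pow(994, Rational(1, 2))) ≈ Mul(63.056, I)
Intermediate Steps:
Function('M')(A, Y) = 0
Function('d')(F) = Add(F, Mul(2, Pow(F, 2))) (Function('d')(F) = Add(Add(Pow(F, 2), Pow(F, 2)), F) = Add(Mul(2, Pow(F, 2)), F) = Add(F, Mul(2, Pow(F, 2))))
Function('E')(b, X) = Mul(28, X) (Function('E')(b, X) = Mul(X, Mul(-4, Add(-3, -4))) = Mul(X, Mul(-4, -7)) = Mul(X, 28) = Mul(28, X))
Pow(Add(Function('d')(Function('M')(-10, 13)), Function('E')(-171, w)), Rational(1, 2)) = Pow(Add(Mul(0, Add(1, Mul(2, 0))), Mul(28, -142)), Rational(1, 2)) = Pow(Add(Mul(0, Add(1, 0)), -3976), Rational(1, 2)) = Pow(Add(Mul(0, 1), -3976), Rational(1, 2)) = Pow(Add(0, -3976), Rational(1, 2)) = Pow(-3976, Rational(1, 2)) = Mul(2, I, Pow(994, Rational(1, 2)))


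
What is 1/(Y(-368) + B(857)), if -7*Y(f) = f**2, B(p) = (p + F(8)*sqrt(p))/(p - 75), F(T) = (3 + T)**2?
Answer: -289836172353/5606935459507124 - 2318239*sqrt(857)/5606935459507124 ≈ -5.1705e-5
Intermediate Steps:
B(p) = (p + 121*sqrt(p))/(-75 + p) (B(p) = (p + (3 + 8)**2*sqrt(p))/(p - 75) = (p + 11**2*sqrt(p))/(-75 + p) = (p + 121*sqrt(p))/(-75 + p))
Y(f) = -f**2/7
1/(Y(-368) + B(857)) = 1/(-1/7*(-368)**2 + (857 + 121*sqrt(857))/(-75 + 857)) = 1/(-1/7*135424 + (857 + 121*sqrt(857))/782) = 1/(-135424/7 + (857 + 121*sqrt(857))/782) = 1/(-135424/7 + (857/782 + 121*sqrt(857)/782)) = 1/(-105895569/5474 + 121*sqrt(857)/782)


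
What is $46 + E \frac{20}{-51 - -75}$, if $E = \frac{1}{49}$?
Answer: $\frac{13529}{294} \approx 46.017$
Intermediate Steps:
$E = \frac{1}{49} \approx 0.020408$
$46 + E \frac{20}{-51 - -75} = 46 + \frac{20 \frac{1}{-51 - -75}}{49} = 46 + \frac{20 \frac{1}{-51 + 75}}{49} = 46 + \frac{20 \cdot \frac{1}{24}}{49} = 46 + \frac{1}{49} \cdot \frac{5}{6} = 46 + \frac{5}{294} = \frac{13529}{294}$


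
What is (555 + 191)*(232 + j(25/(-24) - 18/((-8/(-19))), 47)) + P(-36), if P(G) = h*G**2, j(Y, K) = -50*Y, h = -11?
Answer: 10753471/6 ≈ 1.7922e+6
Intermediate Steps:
P(G) = -11*G**2
(555 + 191)*(232 + j(25/(-24) - 18/((-8/(-19))), 47)) + P(-36) = (555 + 191)*(232 - 50*(25/(-24) - 18/((-8/(-19))))) - 11*(-36)**2 = 746*(232 - 50*(25*(-1/24) - 18/((-8*(-1/19))))) - 11*1296 = 746*(232 - 50*(-25/24 - 18/8/19)) - 14256 = 746*(232 - 50*(-25/24 - 18*19/8)) - 14256 = 746*(232 - 50*(-25/24 - 171/4)) - 14256 = 746*(232 - 50*(-1051/24)) - 14256 = 746*(232 + 26275/12) - 14256 = 746*(29059/12) - 14256 = 10839007/6 - 14256 = 10753471/6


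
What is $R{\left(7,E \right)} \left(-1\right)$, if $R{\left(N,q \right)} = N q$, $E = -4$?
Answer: $28$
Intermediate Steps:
$R{\left(7,E \right)} \left(-1\right) = 7 \left(-4\right) \left(-1\right) = \left(-28\right) \left(-1\right) = 28$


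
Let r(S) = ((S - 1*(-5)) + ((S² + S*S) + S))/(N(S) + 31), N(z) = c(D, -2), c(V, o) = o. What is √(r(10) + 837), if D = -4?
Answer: 3*√78938/29 ≈ 29.065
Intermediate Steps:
N(z) = -2
r(S) = 5/29 + 2*S/29 + 2*S²/29 (r(S) = ((S - 1*(-5)) + ((S² + S*S) + S))/(-2 + 31) = ((S + 5) + ((S² + S²) + S))/29 = ((5 + S) + (2*S² + S))*(1/29) = ((5 + S) + (S + 2*S²))*(1/29) = (5 + 2*S + 2*S²)*(1/29) = 5/29 + 2*S/29 + 2*S²/29)
√(r(10) + 837) = √((5/29 + (2/29)*10 + (2/29)*10²) + 837) = √((5/29 + 20/29 + (2/29)*100) + 837) = √((5/29 + 20/29 + 200/29) + 837) = √(225/29 + 837) = √(24498/29) = 3*√78938/29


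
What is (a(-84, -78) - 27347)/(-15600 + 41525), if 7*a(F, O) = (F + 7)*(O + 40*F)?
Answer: 10471/25925 ≈ 0.40390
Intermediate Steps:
a(F, O) = (7 + F)*(O + 40*F)/7 (a(F, O) = ((F + 7)*(O + 40*F))/7 = ((7 + F)*(O + 40*F))/7 = (7 + F)*(O + 40*F)/7)
(a(-84, -78) - 27347)/(-15600 + 41525) = ((-78 + 40*(-84) + (40/7)*(-84)**2 + (1/7)*(-84)*(-78)) - 27347)/(-15600 + 41525) = ((-78 - 3360 + (40/7)*7056 + 936) - 27347)/25925 = ((-78 - 3360 + 40320 + 936) - 27347)*(1/25925) = (37818 - 27347)*(1/25925) = 10471*(1/25925) = 10471/25925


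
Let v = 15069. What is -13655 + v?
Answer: 1414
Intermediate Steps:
-13655 + v = -13655 + 15069 = 1414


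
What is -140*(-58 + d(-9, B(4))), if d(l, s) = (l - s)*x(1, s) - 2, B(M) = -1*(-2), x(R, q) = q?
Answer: 11480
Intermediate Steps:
B(M) = 2
d(l, s) = -2 + s*(l - s) (d(l, s) = (l - s)*s - 2 = s*(l - s) - 2 = -2 + s*(l - s))
-140*(-58 + d(-9, B(4))) = -140*(-58 + (-2 - 1*2**2 - 9*2)) = -140*(-58 + (-2 - 1*4 - 18)) = -140*(-58 + (-2 - 4 - 18)) = -140*(-58 - 24) = -140*(-82) = 11480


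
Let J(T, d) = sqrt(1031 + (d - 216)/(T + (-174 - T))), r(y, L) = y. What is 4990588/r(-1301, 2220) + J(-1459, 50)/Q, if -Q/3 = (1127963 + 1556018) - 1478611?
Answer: -4990588/1301 - 67*sqrt(435)/157300785 ≈ -3836.0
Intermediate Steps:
Q = -3616110 (Q = -3*((1127963 + 1556018) - 1478611) = -3*(2683981 - 1478611) = -3*1205370 = -3616110)
J(T, d) = sqrt(29935/29 - d/174) (J(T, d) = sqrt(1031 + (-216 + d)/(-174)) = sqrt(1031 + (-216 + d)*(-1/174)) = sqrt(1031 + (36/29 - d/174)) = sqrt(29935/29 - d/174))
4990588/r(-1301, 2220) + J(-1459, 50)/Q = 4990588/(-1301) + (sqrt(31252140 - 174*50)/174)/(-3616110) = 4990588*(-1/1301) + (sqrt(31252140 - 8700)/174)*(-1/3616110) = -4990588/1301 + (sqrt(31243440)/174)*(-1/3616110) = -4990588/1301 + ((268*sqrt(435))/174)*(-1/3616110) = -4990588/1301 + (134*sqrt(435)/87)*(-1/3616110) = -4990588/1301 - 67*sqrt(435)/157300785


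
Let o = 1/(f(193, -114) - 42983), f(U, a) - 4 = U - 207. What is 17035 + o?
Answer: 732385754/42993 ≈ 17035.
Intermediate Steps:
f(U, a) = -203 + U (f(U, a) = 4 + (U - 207) = 4 + (-207 + U) = -203 + U)
o = -1/42993 (o = 1/((-203 + 193) - 42983) = 1/(-10 - 42983) = 1/(-42993) = -1/42993 ≈ -2.3260e-5)
17035 + o = 17035 - 1/42993 = 732385754/42993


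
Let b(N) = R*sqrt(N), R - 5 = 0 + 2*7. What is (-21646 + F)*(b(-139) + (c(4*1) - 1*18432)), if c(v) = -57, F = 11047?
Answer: 195964911 - 201381*I*sqrt(139) ≈ 1.9596e+8 - 2.3742e+6*I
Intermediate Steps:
R = 19 (R = 5 + (0 + 2*7) = 5 + (0 + 14) = 5 + 14 = 19)
b(N) = 19*sqrt(N)
(-21646 + F)*(b(-139) + (c(4*1) - 1*18432)) = (-21646 + 11047)*(19*sqrt(-139) + (-57 - 1*18432)) = -10599*(19*(I*sqrt(139)) + (-57 - 18432)) = -10599*(19*I*sqrt(139) - 18489) = -10599*(-18489 + 19*I*sqrt(139)) = 195964911 - 201381*I*sqrt(139)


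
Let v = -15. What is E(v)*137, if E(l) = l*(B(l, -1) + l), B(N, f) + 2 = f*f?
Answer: 32880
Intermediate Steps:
B(N, f) = -2 + f² (B(N, f) = -2 + f*f = -2 + f²)
E(l) = l*(-1 + l) (E(l) = l*((-2 + (-1)²) + l) = l*((-2 + 1) + l) = l*(-1 + l))
E(v)*137 = -15*(-1 - 15)*137 = -15*(-16)*137 = 240*137 = 32880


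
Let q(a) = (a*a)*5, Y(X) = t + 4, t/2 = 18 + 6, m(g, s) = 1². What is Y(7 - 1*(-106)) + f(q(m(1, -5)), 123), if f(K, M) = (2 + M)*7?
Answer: 927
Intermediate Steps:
m(g, s) = 1
t = 48 (t = 2*(18 + 6) = 2*24 = 48)
Y(X) = 52 (Y(X) = 48 + 4 = 52)
q(a) = 5*a² (q(a) = a²*5 = 5*a²)
f(K, M) = 14 + 7*M
Y(7 - 1*(-106)) + f(q(m(1, -5)), 123) = 52 + (14 + 7*123) = 52 + (14 + 861) = 52 + 875 = 927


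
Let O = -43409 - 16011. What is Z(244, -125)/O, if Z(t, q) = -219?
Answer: 219/59420 ≈ 0.0036856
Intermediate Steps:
O = -59420
Z(244, -125)/O = -219/(-59420) = -219*(-1/59420) = 219/59420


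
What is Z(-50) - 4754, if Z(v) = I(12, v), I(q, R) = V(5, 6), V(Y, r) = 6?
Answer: -4748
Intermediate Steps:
I(q, R) = 6
Z(v) = 6
Z(-50) - 4754 = 6 - 4754 = -4748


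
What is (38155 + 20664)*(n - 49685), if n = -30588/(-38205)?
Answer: -37216444642501/12735 ≈ -2.9224e+9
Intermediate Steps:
n = 10196/12735 (n = -30588*(-1/38205) = 10196/12735 ≈ 0.80063)
(38155 + 20664)*(n - 49685) = (38155 + 20664)*(10196/12735 - 49685) = 58819*(-632728279/12735) = -37216444642501/12735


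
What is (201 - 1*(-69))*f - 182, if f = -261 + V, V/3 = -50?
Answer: -111152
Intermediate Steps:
V = -150 (V = 3*(-50) = -150)
f = -411 (f = -261 - 150 = -411)
(201 - 1*(-69))*f - 182 = (201 - 1*(-69))*(-411) - 182 = (201 + 69)*(-411) - 182 = 270*(-411) - 182 = -110970 - 182 = -111152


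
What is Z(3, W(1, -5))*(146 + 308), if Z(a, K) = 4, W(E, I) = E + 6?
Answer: 1816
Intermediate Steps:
W(E, I) = 6 + E
Z(3, W(1, -5))*(146 + 308) = 4*(146 + 308) = 4*454 = 1816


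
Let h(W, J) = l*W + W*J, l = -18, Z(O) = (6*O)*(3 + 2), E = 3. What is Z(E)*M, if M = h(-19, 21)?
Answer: -5130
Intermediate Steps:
Z(O) = 30*O (Z(O) = (6*O)*5 = 30*O)
h(W, J) = -18*W + J*W (h(W, J) = -18*W + W*J = -18*W + J*W)
M = -57 (M = -19*(-18 + 21) = -19*3 = -57)
Z(E)*M = (30*3)*(-57) = 90*(-57) = -5130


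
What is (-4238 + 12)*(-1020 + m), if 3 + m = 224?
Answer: 3376574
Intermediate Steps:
m = 221 (m = -3 + 224 = 221)
(-4238 + 12)*(-1020 + m) = (-4238 + 12)*(-1020 + 221) = -4226*(-799) = 3376574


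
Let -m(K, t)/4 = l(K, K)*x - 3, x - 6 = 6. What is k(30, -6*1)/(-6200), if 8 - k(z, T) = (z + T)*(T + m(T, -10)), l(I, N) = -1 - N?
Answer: -703/775 ≈ -0.90710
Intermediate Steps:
x = 12 (x = 6 + 6 = 12)
m(K, t) = 60 + 48*K (m(K, t) = -4*((-1 - K)*12 - 3) = -4*((-12 - 12*K) - 3) = -4*(-15 - 12*K) = 60 + 48*K)
k(z, T) = 8 - (60 + 49*T)*(T + z) (k(z, T) = 8 - (z + T)*(T + (60 + 48*T)) = 8 - (T + z)*(60 + 49*T) = 8 - (60 + 49*T)*(T + z))
k(30, -6*1)/(-6200) = (8 - (-360) - 60*30 - 49*(-6*1)² - 49*(-6*1)*30)/(-6200) = (8 - 60*(-6) - 1800 - 49*(-6)² - 49*(-6)*30)*(-1/6200) = (8 + 360 - 1800 - 49*36 + 8820)*(-1/6200) = (8 + 360 - 1800 - 1764 + 8820)*(-1/6200) = 5624*(-1/6200) = -703/775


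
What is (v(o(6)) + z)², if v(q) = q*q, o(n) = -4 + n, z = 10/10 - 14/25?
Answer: 12321/625 ≈ 19.714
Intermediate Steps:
z = 11/25 (z = 10*(⅒) - 14*1/25 = 1 - 14/25 = 11/25 ≈ 0.44000)
v(q) = q²
(v(o(6)) + z)² = ((-4 + 6)² + 11/25)² = (2² + 11/25)² = (4 + 11/25)² = (111/25)² = 12321/625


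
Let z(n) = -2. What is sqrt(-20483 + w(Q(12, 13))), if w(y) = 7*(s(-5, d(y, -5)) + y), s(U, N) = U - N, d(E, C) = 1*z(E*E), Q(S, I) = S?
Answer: 2*I*sqrt(5105) ≈ 142.9*I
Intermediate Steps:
d(E, C) = -2 (d(E, C) = 1*(-2) = -2)
w(y) = -21 + 7*y (w(y) = 7*((-5 - 1*(-2)) + y) = 7*((-5 + 2) + y) = 7*(-3 + y) = -21 + 7*y)
sqrt(-20483 + w(Q(12, 13))) = sqrt(-20483 + (-21 + 7*12)) = sqrt(-20483 + (-21 + 84)) = sqrt(-20483 + 63) = sqrt(-20420) = 2*I*sqrt(5105)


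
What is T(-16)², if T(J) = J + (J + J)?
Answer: 2304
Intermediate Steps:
T(J) = 3*J (T(J) = J + 2*J = 3*J)
T(-16)² = (3*(-16))² = (-48)² = 2304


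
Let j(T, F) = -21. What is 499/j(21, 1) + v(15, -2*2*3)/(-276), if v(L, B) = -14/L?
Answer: -344261/14490 ≈ -23.759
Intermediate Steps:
499/j(21, 1) + v(15, -2*2*3)/(-276) = 499/(-21) - 14/15/(-276) = 499*(-1/21) - 14*1/15*(-1/276) = -499/21 - 14/15*(-1/276) = -499/21 + 7/2070 = -344261/14490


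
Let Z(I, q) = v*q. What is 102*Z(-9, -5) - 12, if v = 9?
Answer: -4602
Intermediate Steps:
Z(I, q) = 9*q
102*Z(-9, -5) - 12 = 102*(9*(-5)) - 12 = 102*(-45) - 12 = -4590 - 12 = -4602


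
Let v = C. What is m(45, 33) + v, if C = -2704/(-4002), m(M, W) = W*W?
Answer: 2180441/2001 ≈ 1089.7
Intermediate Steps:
m(M, W) = W²
C = 1352/2001 (C = -2704*(-1/4002) = 1352/2001 ≈ 0.67566)
v = 1352/2001 ≈ 0.67566
m(45, 33) + v = 33² + 1352/2001 = 1089 + 1352/2001 = 2180441/2001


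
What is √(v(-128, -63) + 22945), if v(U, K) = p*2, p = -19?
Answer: √22907 ≈ 151.35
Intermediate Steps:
v(U, K) = -38 (v(U, K) = -19*2 = -38)
√(v(-128, -63) + 22945) = √(-38 + 22945) = √22907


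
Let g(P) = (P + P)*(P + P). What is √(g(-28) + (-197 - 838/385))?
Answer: √435310645/385 ≈ 54.192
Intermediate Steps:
g(P) = 4*P² (g(P) = (2*P)*(2*P) = 4*P²)
√(g(-28) + (-197 - 838/385)) = √(4*(-28)² + (-197 - 838/385)) = √(4*784 + (-197 - 838*1/385)) = √(3136 + (-197 - 838/385)) = √(3136 - 76683/385) = √(1130677/385) = √435310645/385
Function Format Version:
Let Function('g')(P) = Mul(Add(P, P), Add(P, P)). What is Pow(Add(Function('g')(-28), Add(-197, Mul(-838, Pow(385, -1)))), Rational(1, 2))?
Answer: Mul(Rational(1, 385), Pow(435310645, Rational(1, 2))) ≈ 54.192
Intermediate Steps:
Function('g')(P) = Mul(4, Pow(P, 2)) (Function('g')(P) = Mul(Mul(2, P), Mul(2, P)) = Mul(4, Pow(P, 2)))
Pow(Add(Function('g')(-28), Add(-197, Mul(-838, Pow(385, -1)))), Rational(1, 2)) = Pow(Add(Mul(4, Pow(-28, 2)), Add(-197, Mul(-838, Pow(385, -1)))), Rational(1, 2)) = Pow(Add(Mul(4, 784), Add(-197, Mul(-838, Rational(1, 385)))), Rational(1, 2)) = Pow(Add(3136, Add(-197, Rational(-838, 385))), Rational(1, 2)) = Pow(Add(3136, Rational(-76683, 385)), Rational(1, 2)) = Pow(Rational(1130677, 385), Rational(1, 2)) = Mul(Rational(1, 385), Pow(435310645, Rational(1, 2)))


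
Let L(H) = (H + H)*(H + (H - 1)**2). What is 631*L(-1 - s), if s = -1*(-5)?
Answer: -325596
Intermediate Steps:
s = 5
L(H) = 2*H*(H + (-1 + H)**2) (L(H) = (2*H)*(H + (-1 + H)**2) = 2*H*(H + (-1 + H)**2))
631*L(-1 - s) = 631*(2*(-1 - 1*5)*((-1 - 1*5) + (-1 + (-1 - 1*5))**2)) = 631*(2*(-1 - 5)*((-1 - 5) + (-1 + (-1 - 5))**2)) = 631*(2*(-6)*(-6 + (-1 - 6)**2)) = 631*(2*(-6)*(-6 + (-7)**2)) = 631*(2*(-6)*(-6 + 49)) = 631*(2*(-6)*43) = 631*(-516) = -325596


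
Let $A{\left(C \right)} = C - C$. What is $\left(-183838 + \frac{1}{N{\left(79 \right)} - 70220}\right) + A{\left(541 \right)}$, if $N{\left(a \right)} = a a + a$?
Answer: $- \frac{11747248201}{63900} \approx -1.8384 \cdot 10^{5}$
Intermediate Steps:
$N{\left(a \right)} = a + a^{2}$ ($N{\left(a \right)} = a^{2} + a = a + a^{2}$)
$A{\left(C \right)} = 0$
$\left(-183838 + \frac{1}{N{\left(79 \right)} - 70220}\right) + A{\left(541 \right)} = \left(-183838 + \frac{1}{79 \left(1 + 79\right) - 70220}\right) + 0 = \left(-183838 + \frac{1}{79 \cdot 80 - 70220}\right) + 0 = \left(-183838 + \frac{1}{6320 - 70220}\right) + 0 = \left(-183838 + \frac{1}{-63900}\right) + 0 = \left(-183838 - \frac{1}{63900}\right) + 0 = - \frac{11747248201}{63900} + 0 = - \frac{11747248201}{63900}$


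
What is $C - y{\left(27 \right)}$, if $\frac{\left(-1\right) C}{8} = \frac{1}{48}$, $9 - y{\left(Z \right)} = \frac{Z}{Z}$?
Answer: $- \frac{49}{6} \approx -8.1667$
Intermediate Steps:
$y{\left(Z \right)} = 8$ ($y{\left(Z \right)} = 9 - \frac{Z}{Z} = 9 - 1 = 8$)
$C = - \frac{1}{6}$ ($C = - \frac{8}{48} = \left(-8\right) \frac{1}{48} = - \frac{1}{6} \approx -0.16667$)
$C - y{\left(27 \right)} = - \frac{1}{6} - 8 = - \frac{49}{6}$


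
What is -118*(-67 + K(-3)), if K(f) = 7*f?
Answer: 10384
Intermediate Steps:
-118*(-67 + K(-3)) = -118*(-67 + 7*(-3)) = -118*(-67 - 21) = -118*(-88) = 10384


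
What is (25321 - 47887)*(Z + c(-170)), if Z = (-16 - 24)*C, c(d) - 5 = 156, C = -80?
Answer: -75844326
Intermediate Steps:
c(d) = 161 (c(d) = 5 + 156 = 161)
Z = 3200 (Z = (-16 - 24)*(-80) = -40*(-80) = 3200)
(25321 - 47887)*(Z + c(-170)) = (25321 - 47887)*(3200 + 161) = -22566*3361 = -75844326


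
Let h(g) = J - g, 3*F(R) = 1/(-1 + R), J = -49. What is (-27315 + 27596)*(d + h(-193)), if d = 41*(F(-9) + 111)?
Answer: 39567329/30 ≈ 1.3189e+6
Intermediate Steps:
F(R) = 1/(3*(-1 + R))
h(g) = -49 - g
d = 136489/30 (d = 41*(1/(3*(-1 - 9)) + 111) = 41*((1/3)/(-10) + 111) = 41*((1/3)*(-1/10) + 111) = 41*(-1/30 + 111) = 41*(3329/30) = 136489/30 ≈ 4549.6)
(-27315 + 27596)*(d + h(-193)) = (-27315 + 27596)*(136489/30 + (-49 - 1*(-193))) = 281*(136489/30 + (-49 + 193)) = 281*(136489/30 + 144) = 281*(140809/30) = 39567329/30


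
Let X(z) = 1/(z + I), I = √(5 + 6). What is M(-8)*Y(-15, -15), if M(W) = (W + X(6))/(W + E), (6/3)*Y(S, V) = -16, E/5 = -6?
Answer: -776/475 - 4*√11/475 ≈ -1.6616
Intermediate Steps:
I = √11 ≈ 3.3166
E = -30 (E = 5*(-6) = -30)
Y(S, V) = -8 (Y(S, V) = (½)*(-16) = -8)
X(z) = 1/(z + √11)
M(W) = (W + 1/(6 + √11))/(-30 + W) (M(W) = (W + 1/(6 + √11))/(W - 30) = (W + 1/(6 + √11))/(-30 + W))
M(-8)*Y(-15, -15) = ((1 - 8*(6 + √11))/((-30 - 8)*(6 + √11)))*(-8) = ((1 + (-48 - 8*√11))/((-38)*(6 + √11)))*(-8) = -(-47 - 8*√11)/(38*(6 + √11))*(-8) = 4*(-47 - 8*√11)/(19*(6 + √11))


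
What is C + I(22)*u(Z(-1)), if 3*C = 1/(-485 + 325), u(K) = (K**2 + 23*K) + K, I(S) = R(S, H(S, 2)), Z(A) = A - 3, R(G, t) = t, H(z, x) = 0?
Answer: -1/480 ≈ -0.0020833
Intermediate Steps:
Z(A) = -3 + A
I(S) = 0
u(K) = K**2 + 24*K
C = -1/480 (C = 1/(3*(-485 + 325)) = (1/3)/(-160) = (1/3)*(-1/160) = -1/480 ≈ -0.0020833)
C + I(22)*u(Z(-1)) = -1/480 + 0*((-3 - 1)*(24 + (-3 - 1))) = -1/480 + 0*(-4*(24 - 4)) = -1/480 + 0*(-4*20) = -1/480 + 0*(-80) = -1/480 + 0 = -1/480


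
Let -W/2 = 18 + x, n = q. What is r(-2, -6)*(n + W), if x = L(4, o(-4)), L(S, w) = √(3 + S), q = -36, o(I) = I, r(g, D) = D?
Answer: 432 + 12*√7 ≈ 463.75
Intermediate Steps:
n = -36
x = √7 (x = √(3 + 4) = √7 ≈ 2.6458)
W = -36 - 2*√7 (W = -2*(18 + √7) = -36 - 2*√7 ≈ -41.292)
r(-2, -6)*(n + W) = -6*(-36 + (-36 - 2*√7)) = -6*(-72 - 2*√7) = 432 + 12*√7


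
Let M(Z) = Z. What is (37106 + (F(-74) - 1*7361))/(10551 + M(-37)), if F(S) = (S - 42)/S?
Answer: 1100623/389018 ≈ 2.8292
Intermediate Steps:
F(S) = (-42 + S)/S
(37106 + (F(-74) - 1*7361))/(10551 + M(-37)) = (37106 + ((-42 - 74)/(-74) - 1*7361))/(10551 - 37) = (37106 + (-1/74*(-116) - 7361))/10514 = (37106 + (58/37 - 7361))*(1/10514) = (37106 - 272299/37)*(1/10514) = (1100623/37)*(1/10514) = 1100623/389018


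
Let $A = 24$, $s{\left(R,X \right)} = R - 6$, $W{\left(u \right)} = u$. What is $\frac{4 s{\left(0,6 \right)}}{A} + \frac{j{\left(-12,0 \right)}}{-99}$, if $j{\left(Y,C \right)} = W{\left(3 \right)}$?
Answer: $- \frac{34}{33} \approx -1.0303$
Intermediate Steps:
$j{\left(Y,C \right)} = 3$
$s{\left(R,X \right)} = -6 + R$
$\frac{4 s{\left(0,6 \right)}}{A} + \frac{j{\left(-12,0 \right)}}{-99} = \frac{4 \left(-6 + 0\right)}{24} + \frac{3}{-99} = 4 \left(-6\right) \frac{1}{24} + 3 \left(- \frac{1}{99}\right) = \left(-24\right) \frac{1}{24} - \frac{1}{33} = -1 - \frac{1}{33} = - \frac{34}{33}$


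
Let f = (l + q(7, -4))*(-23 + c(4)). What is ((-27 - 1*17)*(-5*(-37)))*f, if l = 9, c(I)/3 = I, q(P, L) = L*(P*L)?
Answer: 10834340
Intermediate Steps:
q(P, L) = P*L² (q(P, L) = L*(L*P) = P*L²)
c(I) = 3*I
f = -1331 (f = (9 + 7*(-4)²)*(-23 + 3*4) = (9 + 7*16)*(-23 + 12) = (9 + 112)*(-11) = 121*(-11) = -1331)
((-27 - 1*17)*(-5*(-37)))*f = ((-27 - 1*17)*(-5*(-37)))*(-1331) = ((-27 - 17)*185)*(-1331) = -44*185*(-1331) = -8140*(-1331) = 10834340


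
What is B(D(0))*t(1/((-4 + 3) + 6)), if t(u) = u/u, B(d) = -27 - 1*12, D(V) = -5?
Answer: -39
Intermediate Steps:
B(d) = -39 (B(d) = -27 - 12 = -39)
t(u) = 1
B(D(0))*t(1/((-4 + 3) + 6)) = -39*1 = -39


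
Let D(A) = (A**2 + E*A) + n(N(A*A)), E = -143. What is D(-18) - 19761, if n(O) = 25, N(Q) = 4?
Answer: -16838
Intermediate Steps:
D(A) = 25 + A**2 - 143*A (D(A) = (A**2 - 143*A) + 25 = 25 + A**2 - 143*A)
D(-18) - 19761 = (25 + (-18)**2 - 143*(-18)) - 19761 = (25 + 324 + 2574) - 19761 = 2923 - 19761 = -16838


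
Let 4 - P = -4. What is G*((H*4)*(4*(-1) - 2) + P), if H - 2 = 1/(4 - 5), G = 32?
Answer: -512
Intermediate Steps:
P = 8 (P = 4 - 1*(-4) = 4 + 4 = 8)
H = 1 (H = 2 + 1/(4 - 5) = 2 + 1/(-1) = 2 - 1 = 1)
G*((H*4)*(4*(-1) - 2) + P) = 32*((1*4)*(4*(-1) - 2) + 8) = 32*(4*(-4 - 2) + 8) = 32*(4*(-6) + 8) = 32*(-24 + 8) = 32*(-16) = -512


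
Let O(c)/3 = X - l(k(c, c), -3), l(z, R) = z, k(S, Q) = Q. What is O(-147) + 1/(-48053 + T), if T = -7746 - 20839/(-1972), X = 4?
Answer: 49836697445/110014789 ≈ 453.00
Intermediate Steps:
T = -15254273/1972 (T = -7746 - 20839*(-1)/1972 = -7746 - 1*(-20839/1972) = -7746 + 20839/1972 = -15254273/1972 ≈ -7735.4)
O(c) = 12 - 3*c (O(c) = 3*(4 - c) = 12 - 3*c)
O(-147) + 1/(-48053 + T) = (12 - 3*(-147)) + 1/(-48053 - 15254273/1972) = (12 + 441) + 1/(-110014789/1972) = 453 - 1972/110014789 = 49836697445/110014789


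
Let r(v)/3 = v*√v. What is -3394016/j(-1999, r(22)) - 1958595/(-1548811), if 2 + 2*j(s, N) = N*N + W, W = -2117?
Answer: -10329832816717/145143725243 ≈ -71.170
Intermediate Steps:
r(v) = 3*v^(3/2) (r(v) = 3*(v*√v) = 3*v^(3/2))
j(s, N) = -2119/2 + N²/2 (j(s, N) = -1 + (N*N - 2117)/2 = -1 + (N² - 2117)/2 = -1 + (-2117 + N²)/2 = -1 + (-2117/2 + N²/2) = -2119/2 + N²/2)
-3394016/j(-1999, r(22)) - 1958595/(-1548811) = -3394016/(-2119/2 + (3*22^(3/2))²/2) - 1958595/(-1548811) = -3394016/(-2119/2 + (3*(22*√22))²/2) - 1958595*(-1/1548811) = -3394016/(-2119/2 + (66*√22)²/2) + 1958595/1548811 = -3394016/(-2119/2 + (½)*95832) + 1958595/1548811 = -3394016/(-2119/2 + 47916) + 1958595/1548811 = -3394016/93713/2 + 1958595/1548811 = -3394016*2/93713 + 1958595/1548811 = -6788032/93713 + 1958595/1548811 = -10329832816717/145143725243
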